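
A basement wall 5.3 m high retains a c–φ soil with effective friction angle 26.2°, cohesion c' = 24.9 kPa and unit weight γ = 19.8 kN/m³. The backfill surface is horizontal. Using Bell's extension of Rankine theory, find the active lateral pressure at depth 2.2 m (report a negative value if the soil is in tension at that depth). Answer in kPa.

K_a = (1 − sin φ)/(1 + sin φ) = 0.3874.
σ_a = K_a γ z − 2c√K_a = 0.3874×19.8×2.2 − 2×24.9×0.6224 = -14.12 kPa.

-14.1 kPa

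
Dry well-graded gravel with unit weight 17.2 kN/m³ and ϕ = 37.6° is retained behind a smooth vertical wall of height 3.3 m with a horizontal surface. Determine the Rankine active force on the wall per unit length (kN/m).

K_a = tan²(45° − φ/2) = 0.2421.
P_a = ½ K_a γ H² = 0.5 × 0.2421 × 17.2 × 3.3² = 22.68 kN/m.

22.7 kN/m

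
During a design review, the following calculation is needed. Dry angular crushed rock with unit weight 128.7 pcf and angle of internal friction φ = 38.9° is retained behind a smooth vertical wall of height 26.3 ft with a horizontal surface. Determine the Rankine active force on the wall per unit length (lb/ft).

10200 lb/ft

K_a = tan²(45° − φ/2) = 0.2285.
P_a = ½ K_a γ H² = 0.5 × 0.2285 × 128.7 × 26.3² = 10170 lb/ft.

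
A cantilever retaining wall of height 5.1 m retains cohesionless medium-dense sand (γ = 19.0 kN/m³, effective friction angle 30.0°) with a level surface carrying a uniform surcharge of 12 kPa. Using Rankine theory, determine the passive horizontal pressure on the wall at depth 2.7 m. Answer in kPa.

K_p = (1 + sin φ)/(1 − sin φ) = 3.000.
σ_v = γz + q = 19.0 × 2.7 + 12 = 63.30 kPa.
σ_h = K_p σ_v = 3.000 × 63.30 = 189.9 kPa.

190 kPa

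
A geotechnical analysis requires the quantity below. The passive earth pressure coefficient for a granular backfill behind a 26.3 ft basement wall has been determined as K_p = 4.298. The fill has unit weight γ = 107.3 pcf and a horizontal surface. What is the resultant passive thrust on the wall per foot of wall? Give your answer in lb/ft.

P = ½ K_p γ H² = 0.5 × 4.298 × 107.3 × 26.3² = 159500 lb/ft.

159000 lb/ft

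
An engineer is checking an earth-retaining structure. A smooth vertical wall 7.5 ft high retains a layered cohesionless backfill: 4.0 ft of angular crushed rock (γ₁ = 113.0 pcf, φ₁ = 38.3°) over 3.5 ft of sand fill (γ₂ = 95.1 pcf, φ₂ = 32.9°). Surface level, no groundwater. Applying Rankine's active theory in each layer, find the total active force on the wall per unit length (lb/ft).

853 lb/ft

K_a1 = tan²(45°−38.3°/2) = 0.2347; K_a2 = tan²(45°−32.9°/2) = 0.2960.
Layer 1: σ at base = K_a1 γ₁ h₁ = 106.1 psf; P₁ = ½×106.1×4.0 = 212.2.
Layer 2: σ_v at top = γ₁h₁ = 452.0; σ_h top = K_a2×452.0 = 133.8; σ_h base = K_a2×(452.0+95.1×3.5) = 232.3.
P₂ = ½(133.8+232.3)×3.5 = 640.8. Total P_a = 212.2+640.8 = 853.0 lb/ft.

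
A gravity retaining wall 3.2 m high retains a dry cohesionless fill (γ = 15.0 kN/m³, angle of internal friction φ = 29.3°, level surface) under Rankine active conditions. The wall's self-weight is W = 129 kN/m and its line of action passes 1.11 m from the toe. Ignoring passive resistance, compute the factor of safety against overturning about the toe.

K_a = tan²(45° − 29.3°/2) = 0.3428.
P_a = ½K_aγH² = 0.5×0.3428×15.0×3.2² = 26.33 kN/m, acting at H/3 = 1.067 m above the base.
Overturning moment M_o = P_a × H/3 = 26.33 × 1.067 = 28.09.
Resisting moment M_r = W × 1.11 = 129 × 1.11 = 143.2.
FS_overturning = M_r/M_o = 143.2/28.09 = 5.098.

5.10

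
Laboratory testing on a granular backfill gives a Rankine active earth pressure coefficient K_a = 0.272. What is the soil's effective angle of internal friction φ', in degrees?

34.9°

K_a = tan²(45° − φ/2) ⇒ 45° − φ/2 = arctan(√0.272) = 27.54°.
φ = 2(45° − 27.54°) = 34.91°.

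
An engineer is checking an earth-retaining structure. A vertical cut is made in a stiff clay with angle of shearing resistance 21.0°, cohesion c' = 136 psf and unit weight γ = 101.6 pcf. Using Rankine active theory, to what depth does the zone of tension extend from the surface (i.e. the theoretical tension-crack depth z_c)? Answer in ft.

3.90 ft

K_a = tan²(45° − 21.0°/2) = 0.4724; √K_a = 0.6873.
The active pressure is zero where K_a γ z = 2c√K_a, so z_c = 2c/(γ√K_a) = 2×136/(101.6×0.6873) = 3.895 ft.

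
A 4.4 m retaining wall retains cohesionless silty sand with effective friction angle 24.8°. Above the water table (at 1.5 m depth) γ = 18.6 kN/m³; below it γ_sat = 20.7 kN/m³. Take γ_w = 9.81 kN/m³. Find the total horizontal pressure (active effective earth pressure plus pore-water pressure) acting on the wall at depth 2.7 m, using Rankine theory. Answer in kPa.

28.5 kPa

K_a = (1 − sin φ)/(1 + sin φ) = 0.4090.
γ' = 20.7 − 9.81 = 10.89 kN/m³.
Effective vertical stress at 2.7 m: σ'_v = 18.6×1.5 + 10.89×1.20 = 40.97 kPa.
σ'_h = K_a σ'_v = 0.4090 × 40.97 = 16.76 kPa; u = γ_w × 1.20 = 11.77 kPa.
Total σ_h = 16.76 + 11.77 = 28.53 kPa.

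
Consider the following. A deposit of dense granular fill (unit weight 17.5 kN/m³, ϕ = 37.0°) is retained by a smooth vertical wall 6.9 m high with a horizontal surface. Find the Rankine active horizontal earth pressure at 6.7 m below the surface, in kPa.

29.1 kPa

K_a = (1 − sin φ)/(1 + sin φ) = 0.2486.
σ_h = K_a γ z = 0.2486 × 17.5 × 6.7 = 29.15 kPa.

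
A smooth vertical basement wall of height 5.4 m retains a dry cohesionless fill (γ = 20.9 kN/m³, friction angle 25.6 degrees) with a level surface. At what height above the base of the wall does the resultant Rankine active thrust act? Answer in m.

K_a = 0.3966.
The pressure distribution is triangular, so the resultant acts at H/3 above the base = 5.4/3 = 1.800 m.

1.80 m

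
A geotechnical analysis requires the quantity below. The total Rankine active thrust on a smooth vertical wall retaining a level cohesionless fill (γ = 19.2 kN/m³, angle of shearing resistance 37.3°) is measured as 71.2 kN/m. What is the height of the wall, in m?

K_a = 0.2453. P_a = ½ K_a γ H² ⇒ H = √(2P_a/(K_a γ)).
H = √(2×71.2/(0.2453×19.2)) = 5.498 m.

5.50 m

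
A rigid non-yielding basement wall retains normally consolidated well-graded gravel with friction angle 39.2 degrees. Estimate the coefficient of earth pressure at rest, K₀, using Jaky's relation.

0.368

K₀ = 1 − sin φ' = 1 − sin 39.2° = 0.3680.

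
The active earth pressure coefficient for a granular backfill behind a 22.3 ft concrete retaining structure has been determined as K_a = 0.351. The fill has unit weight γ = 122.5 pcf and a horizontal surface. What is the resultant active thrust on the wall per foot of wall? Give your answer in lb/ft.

P = ½ K_a γ H² = 0.5 × 0.351 × 122.5 × 22.3² = 10690 lb/ft.

10700 lb/ft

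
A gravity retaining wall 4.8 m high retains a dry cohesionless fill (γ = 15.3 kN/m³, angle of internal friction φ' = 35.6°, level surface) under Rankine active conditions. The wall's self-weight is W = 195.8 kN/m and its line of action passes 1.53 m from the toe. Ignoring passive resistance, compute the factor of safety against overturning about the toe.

K_a = tan²(45° − 35.6°/2) = 0.2641.
P_a = ½K_aγH² = 0.5×0.2641×15.3×4.8² = 46.55 kN/m, acting at H/3 = 1.600 m above the base.
Overturning moment M_o = P_a × H/3 = 46.55 × 1.600 = 74.49.
Resisting moment M_r = W × 1.53 = 195.8 × 1.53 = 299.6.
FS_overturning = M_r/M_o = 299.6/74.49 = 4.022.

4.02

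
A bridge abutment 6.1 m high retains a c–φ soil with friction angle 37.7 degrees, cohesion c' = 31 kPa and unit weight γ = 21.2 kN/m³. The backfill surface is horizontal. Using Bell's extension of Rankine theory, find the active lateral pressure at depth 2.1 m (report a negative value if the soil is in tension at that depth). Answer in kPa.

-19.7 kPa

K_a = (1 − sin φ)/(1 + sin φ) = 0.2411.
σ_a = K_a γ z − 2c√K_a = 0.2411×21.2×2.1 − 2×31×0.4910 = -19.71 kPa.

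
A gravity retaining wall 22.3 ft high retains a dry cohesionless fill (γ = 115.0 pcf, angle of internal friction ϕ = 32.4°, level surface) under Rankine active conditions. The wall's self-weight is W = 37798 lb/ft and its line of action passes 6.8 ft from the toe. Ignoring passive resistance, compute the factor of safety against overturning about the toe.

4.00

K_a = tan²(45° − 32.4°/2) = 0.3022.
P_a = ½K_aγH² = 0.5×0.3022×115.0×22.3² = 8642 lb/ft, acting at H/3 = 7.433 ft above the base.
Overturning moment M_o = P_a × H/3 = 8642 × 7.433 = 64240.
Resisting moment M_r = W × 6.8 = 37798 × 6.8 = 257000.
FS_overturning = M_r/M_o = 257000/64240 = 4.001.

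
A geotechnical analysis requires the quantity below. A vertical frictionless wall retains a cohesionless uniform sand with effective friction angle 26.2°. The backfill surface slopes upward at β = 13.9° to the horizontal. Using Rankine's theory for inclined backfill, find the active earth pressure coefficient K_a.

K_a = cos β · (cos β − √(cos²β − cos²φ)) / (cos β + √(cos²β − cos²φ)).
cos β = 0.9707, cos φ = 0.8973, √(cos²β − cos²φ) = 0.3704.
K_a = 0.9707 × (0.9707 − 0.3704)/(0.9707 + 0.3704) = 0.4345.

0.434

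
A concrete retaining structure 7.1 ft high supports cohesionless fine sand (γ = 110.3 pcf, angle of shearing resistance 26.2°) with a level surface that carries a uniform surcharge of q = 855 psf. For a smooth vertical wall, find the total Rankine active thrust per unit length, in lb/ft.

3430 lb/ft

K_a = tan²(45° − φ/2) = 0.3874.
Soil triangle: ½ K_a γ H² = 0.5×0.3874×110.3×7.1² = 1077 lb/ft.
Surcharge rectangle: K_a q H = 0.3874×855×7.1 = 2352 lb/ft.
Total = 1077 + 2352 = 3429 lb/ft.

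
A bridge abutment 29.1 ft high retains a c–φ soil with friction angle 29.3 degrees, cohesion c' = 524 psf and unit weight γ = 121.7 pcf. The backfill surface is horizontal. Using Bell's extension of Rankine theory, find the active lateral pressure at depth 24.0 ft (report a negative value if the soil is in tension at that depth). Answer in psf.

K_a = (1 − sin φ)/(1 + sin φ) = 0.3428.
σ_a = K_a γ z − 2c√K_a = 0.3428×121.7×24.0 − 2×524×0.5855 = 387.7 psf.

388 psf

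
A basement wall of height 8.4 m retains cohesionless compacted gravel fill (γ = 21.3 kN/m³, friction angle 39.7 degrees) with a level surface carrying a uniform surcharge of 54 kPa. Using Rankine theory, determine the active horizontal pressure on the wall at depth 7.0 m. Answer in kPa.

K_a = (1 − sin φ)/(1 + sin φ) = 0.2204.
σ_v = γz + q = 21.3 × 7.0 + 54 = 203.1 kPa.
σ_h = K_a σ_v = 0.2204 × 203.1 = 44.77 kPa.

44.8 kPa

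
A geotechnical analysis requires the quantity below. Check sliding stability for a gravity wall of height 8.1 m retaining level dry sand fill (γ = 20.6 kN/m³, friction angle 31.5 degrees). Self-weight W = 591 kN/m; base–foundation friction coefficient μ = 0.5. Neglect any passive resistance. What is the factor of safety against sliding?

K_a = tan²(45° − 31.5°/2) = 0.3136.
P_a = ½K_aγH² = 0.5×0.3136×20.6×8.1² = 211.9 kN/m, acting at H/3 = 2.700 m above the base.
FS_sliding = μW / P_a = 0.5×591 / 211.9 = 1.394.

1.39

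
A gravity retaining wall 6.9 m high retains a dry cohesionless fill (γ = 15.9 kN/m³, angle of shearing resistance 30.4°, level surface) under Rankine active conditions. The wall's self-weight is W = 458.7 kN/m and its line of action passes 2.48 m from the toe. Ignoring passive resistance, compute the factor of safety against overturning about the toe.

K_a = tan²(45° − 30.4°/2) = 0.3280.
P_a = ½K_aγH² = 0.5×0.3280×15.9×6.9² = 124.1 kN/m, acting at H/3 = 2.300 m above the base.
Overturning moment M_o = P_a × H/3 = 124.1 × 2.300 = 285.5.
Resisting moment M_r = W × 2.48 = 458.7 × 2.48 = 1138.
FS_overturning = M_r/M_o = 1138/285.5 = 3.984.

3.98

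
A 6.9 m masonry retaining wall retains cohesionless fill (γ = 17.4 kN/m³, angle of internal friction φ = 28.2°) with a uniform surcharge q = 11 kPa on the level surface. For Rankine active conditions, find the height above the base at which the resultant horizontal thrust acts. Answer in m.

K_a = 0.3582.
Triangular part P₁ = ½K_aγH² = 148.4 at H/3 = 2.300 m; rectangular part P₂ = K_a q H = 27.19 at H/2 = 3.450 m.
ȳ = (P₁·2.300 + P₂·3.450)/(P₁+P₂) = 2.478 m.

2.48 m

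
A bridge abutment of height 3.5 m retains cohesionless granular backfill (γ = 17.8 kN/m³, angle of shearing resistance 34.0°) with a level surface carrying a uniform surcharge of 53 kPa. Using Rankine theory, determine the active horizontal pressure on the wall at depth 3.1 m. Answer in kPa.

30.6 kPa

K_a = (1 − sin φ)/(1 + sin φ) = 0.2827.
σ_v = γz + q = 17.8 × 3.1 + 53 = 108.2 kPa.
σ_h = K_a σ_v = 0.2827 × 108.2 = 30.58 kPa.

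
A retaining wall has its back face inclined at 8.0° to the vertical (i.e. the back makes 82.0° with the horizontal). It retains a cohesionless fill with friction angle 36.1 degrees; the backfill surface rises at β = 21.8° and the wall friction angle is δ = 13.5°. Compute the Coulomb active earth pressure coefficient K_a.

0.402

K_a = sin²(α+φ) / [sin²α · sin(α−δ) · (1 + √{sin(φ+δ)sin(φ−β) / (sin(α−δ)sin(α+β))})²].
With α = 82.0°, φ = 36.1°, δ = 13.5°, β = 21.8°: K_a = 0.4022.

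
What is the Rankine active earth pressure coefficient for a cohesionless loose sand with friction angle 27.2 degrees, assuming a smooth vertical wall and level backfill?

K_a = (1 − sin φ)/(1 + sin φ) = (1 − sin 27.2°)/(1 + sin 27.2°) = 0.3726.

0.373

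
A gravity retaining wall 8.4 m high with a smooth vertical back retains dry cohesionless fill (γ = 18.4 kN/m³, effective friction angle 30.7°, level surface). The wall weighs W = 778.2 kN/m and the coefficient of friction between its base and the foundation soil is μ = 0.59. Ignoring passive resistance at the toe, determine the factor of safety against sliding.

K_a = tan²(45° − 30.7°/2) = 0.3240.
P_a = ½K_aγH² = 0.5×0.3240×18.4×8.4² = 210.3 kN/m, acting at H/3 = 2.800 m above the base.
FS_sliding = μW / P_a = 0.59×778.2 / 210.3 = 2.183.

2.18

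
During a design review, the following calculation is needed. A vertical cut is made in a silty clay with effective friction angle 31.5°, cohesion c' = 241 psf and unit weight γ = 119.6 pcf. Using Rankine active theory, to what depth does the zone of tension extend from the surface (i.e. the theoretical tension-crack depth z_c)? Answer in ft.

7.20 ft

K_a = tan²(45° − 31.5°/2) = 0.3136; √K_a = 0.5600.
The active pressure is zero where K_a γ z = 2c√K_a, so z_c = 2c/(γ√K_a) = 2×241/(119.6×0.5600) = 7.196 ft.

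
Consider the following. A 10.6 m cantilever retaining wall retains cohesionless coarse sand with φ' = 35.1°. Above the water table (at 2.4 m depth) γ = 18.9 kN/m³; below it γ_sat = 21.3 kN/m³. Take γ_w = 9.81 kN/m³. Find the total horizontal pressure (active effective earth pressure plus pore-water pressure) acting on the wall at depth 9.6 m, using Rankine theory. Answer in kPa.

105 kPa

K_a = (1 − sin φ)/(1 + sin φ) = 0.2698.
γ' = 21.3 − 9.81 = 11.49 kN/m³.
Effective vertical stress at 9.6 m: σ'_v = 18.9×2.4 + 11.49×7.20 = 128.1 kPa.
σ'_h = K_a σ'_v = 0.2698 × 128.1 = 34.56 kPa; u = γ_w × 7.20 = 70.63 kPa.
Total σ_h = 34.56 + 70.63 = 105.2 kPa.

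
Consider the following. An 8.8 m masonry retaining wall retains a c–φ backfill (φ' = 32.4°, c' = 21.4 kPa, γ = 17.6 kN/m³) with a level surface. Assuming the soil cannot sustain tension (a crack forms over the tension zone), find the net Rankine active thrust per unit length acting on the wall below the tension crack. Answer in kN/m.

K_a = 0.3022; √K_a = 0.5498.
Tension-crack depth z_c = 2c/(γ√K_a) = 2×21.4/(17.6×0.5498) = 4.423 m.
σ_a at base = K_a γ H − 2c√K_a = 0.3022×17.6×8.8 − 2×21.4×0.5498 = 23.28 kPa.
P_a = ½ × 23.28 × (H − z_c) = 0.5×23.28×4.377 = 50.94 kN/m.

50.9 kN/m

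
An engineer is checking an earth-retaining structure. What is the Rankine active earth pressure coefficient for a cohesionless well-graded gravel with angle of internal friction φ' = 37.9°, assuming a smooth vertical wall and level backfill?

0.239

K_a = (1 − sin φ)/(1 + sin φ) = (1 − sin 37.9°)/(1 + sin 37.9°) = 0.2389.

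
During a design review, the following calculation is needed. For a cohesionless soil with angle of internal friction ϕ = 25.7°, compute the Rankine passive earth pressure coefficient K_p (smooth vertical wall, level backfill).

K_p = (1 + sin φ)/(1 − sin φ) = tan²(45° + 25.7°/2) = 2.531.

2.53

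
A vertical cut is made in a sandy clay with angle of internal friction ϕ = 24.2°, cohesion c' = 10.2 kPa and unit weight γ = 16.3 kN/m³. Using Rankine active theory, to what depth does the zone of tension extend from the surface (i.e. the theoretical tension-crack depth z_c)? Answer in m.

K_a = tan²(45° − 24.2°/2) = 0.4185; √K_a = 0.6469.
The active pressure is zero where K_a γ z = 2c√K_a, so z_c = 2c/(γ√K_a) = 2×10.2/(16.3×0.6469) = 1.935 m.

1.93 m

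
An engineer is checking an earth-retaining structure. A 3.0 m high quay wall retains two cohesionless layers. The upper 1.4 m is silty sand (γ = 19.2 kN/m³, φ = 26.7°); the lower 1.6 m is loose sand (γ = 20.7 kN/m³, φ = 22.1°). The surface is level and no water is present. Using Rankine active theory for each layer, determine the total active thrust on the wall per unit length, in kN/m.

38.7 kN/m

K_a1 = tan²(45°−26.7°/2) = 0.3800; K_a2 = tan²(45°−22.1°/2) = 0.4533.
Layer 1: σ at base = K_a1 γ₁ h₁ = 10.21 kPa; P₁ = ½×10.21×1.4 = 7.149.
Layer 2: σ_v at top = γ₁h₁ = 26.88; σ_h top = K_a2×26.88 = 12.18; σ_h base = K_a2×(26.88+20.7×1.6) = 27.20.
P₂ = ½(12.18+27.20)×1.6 = 31.50. Total P_a = 7.149+31.50 = 38.65 kN/m.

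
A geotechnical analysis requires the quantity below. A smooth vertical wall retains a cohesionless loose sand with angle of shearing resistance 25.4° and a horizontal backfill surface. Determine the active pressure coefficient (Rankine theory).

0.400

K_a = tan²(45° − φ/2) = tan²(32.30°) = 0.3996.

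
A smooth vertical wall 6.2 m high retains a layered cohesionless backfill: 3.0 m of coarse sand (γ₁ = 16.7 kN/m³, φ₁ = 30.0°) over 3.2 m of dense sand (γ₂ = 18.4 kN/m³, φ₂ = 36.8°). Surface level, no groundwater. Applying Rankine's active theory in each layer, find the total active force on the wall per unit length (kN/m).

K_a1 = tan²(45°−30.0°/2) = 0.3333; K_a2 = tan²(45°−36.8°/2) = 0.2508.
Layer 1: σ at base = K_a1 γ₁ h₁ = 16.70 kPa; P₁ = ½×16.70×3.0 = 25.05.
Layer 2: σ_v at top = γ₁h₁ = 50.10; σ_h top = K_a2×50.10 = 12.56; σ_h base = K_a2×(50.10+18.4×3.2) = 27.33.
P₂ = ½(12.56+27.33)×3.2 = 63.83. Total P_a = 25.05+63.83 = 88.88 kN/m.

88.9 kN/m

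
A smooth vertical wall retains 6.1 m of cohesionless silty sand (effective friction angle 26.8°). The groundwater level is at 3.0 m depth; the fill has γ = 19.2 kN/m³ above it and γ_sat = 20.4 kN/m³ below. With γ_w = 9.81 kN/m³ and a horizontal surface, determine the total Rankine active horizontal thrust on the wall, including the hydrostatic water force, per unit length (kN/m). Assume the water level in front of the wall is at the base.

167 kN/m

K_a = tan²(45° − φ/2) = 0.3785.
γ' = 20.4 − 9.81 = 10.59 kN/m³. Depth below WT = 3.1 m.
σ'_h at WT = K_a γ d_w = 21.80 kPa; at base = 21.80 + K_a γ' × 3.1 = 34.23 kPa.
P₁ (0–3.0 m) = ½×21.80×3.0 = 32.70. P₂ (3.0–6.1 m) = ½(21.80+34.23)×3.1 = 86.84.
P_w = ½ γ_w h₂² = 0.5×9.81×3.1² = 47.14. Total = 32.70+86.84+47.14 = 166.7 kN/m.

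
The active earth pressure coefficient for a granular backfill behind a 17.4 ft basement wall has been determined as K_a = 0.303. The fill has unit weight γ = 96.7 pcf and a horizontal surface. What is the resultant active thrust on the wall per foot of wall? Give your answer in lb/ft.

P = ½ K_a γ H² = 0.5 × 0.303 × 96.7 × 17.4² = 4435 lb/ft.

4440 lb/ft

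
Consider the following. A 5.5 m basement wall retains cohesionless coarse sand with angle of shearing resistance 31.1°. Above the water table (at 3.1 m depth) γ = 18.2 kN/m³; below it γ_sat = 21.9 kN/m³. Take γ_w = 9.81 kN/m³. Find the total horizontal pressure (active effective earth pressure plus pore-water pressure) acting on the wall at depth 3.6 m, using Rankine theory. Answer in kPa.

24.8 kPa

K_a = (1 − sin φ)/(1 + sin φ) = 0.3188.
γ' = 21.9 − 9.81 = 12.09 kN/m³.
Effective vertical stress at 3.6 m: σ'_v = 18.2×3.1 + 12.09×0.500 = 62.47 kPa.
σ'_h = K_a σ'_v = 0.3188 × 62.47 = 19.91 kPa; u = γ_w × 0.500 = 4.905 kPa.
Total σ_h = 19.91 + 4.905 = 24.82 kPa.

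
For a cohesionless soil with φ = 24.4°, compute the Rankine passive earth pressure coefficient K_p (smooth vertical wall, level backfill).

2.41

K_p = (1 + sin φ)/(1 − sin φ) = tan²(45° + 24.4°/2) = 2.408.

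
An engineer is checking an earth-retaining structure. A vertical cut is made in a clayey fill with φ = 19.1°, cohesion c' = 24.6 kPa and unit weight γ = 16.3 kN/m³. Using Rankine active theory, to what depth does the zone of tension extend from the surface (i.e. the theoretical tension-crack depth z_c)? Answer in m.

K_a = tan²(45° − 19.1°/2) = 0.5069; √K_a = 0.7120.
The active pressure is zero where K_a γ z = 2c√K_a, so z_c = 2c/(γ√K_a) = 2×24.6/(16.3×0.7120) = 4.239 m.

4.24 m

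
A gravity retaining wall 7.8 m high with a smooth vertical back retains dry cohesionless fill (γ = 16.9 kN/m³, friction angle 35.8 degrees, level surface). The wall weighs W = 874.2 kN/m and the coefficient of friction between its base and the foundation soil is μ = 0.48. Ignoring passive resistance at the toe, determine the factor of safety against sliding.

3.12

K_a = tan²(45° − 35.8°/2) = 0.2619.
P_a = ½K_aγH² = 0.5×0.2619×16.9×7.8² = 134.6 kN/m, acting at H/3 = 2.600 m above the base.
FS_sliding = μW / P_a = 0.48×874.2 / 134.6 = 3.117.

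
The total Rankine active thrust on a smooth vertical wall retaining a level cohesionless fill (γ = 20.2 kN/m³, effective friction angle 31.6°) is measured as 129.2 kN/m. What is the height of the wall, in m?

K_a = 0.3123. P_a = ½ K_a γ H² ⇒ H = √(2P_a/(K_a γ)).
H = √(2×129.2/(0.3123×20.2)) = 6.400 m.

6.40 m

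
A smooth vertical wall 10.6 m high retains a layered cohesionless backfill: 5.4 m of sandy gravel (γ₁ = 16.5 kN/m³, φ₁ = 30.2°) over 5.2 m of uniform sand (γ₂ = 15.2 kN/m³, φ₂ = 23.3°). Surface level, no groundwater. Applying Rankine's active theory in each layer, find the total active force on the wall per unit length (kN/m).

369 kN/m

K_a1 = tan²(45°−30.2°/2) = 0.3307; K_a2 = tan²(45°−23.3°/2) = 0.4331.
Layer 1: σ at base = K_a1 γ₁ h₁ = 29.46 kPa; P₁ = ½×29.46×5.4 = 79.55.
Layer 2: σ_v at top = γ₁h₁ = 89.10; σ_h top = K_a2×89.10 = 38.59; σ_h base = K_a2×(89.10+15.2×5.2) = 72.83.
P₂ = ½(38.59+72.83)×5.2 = 289.7. Total P_a = 79.55+289.7 = 369.2 kN/m.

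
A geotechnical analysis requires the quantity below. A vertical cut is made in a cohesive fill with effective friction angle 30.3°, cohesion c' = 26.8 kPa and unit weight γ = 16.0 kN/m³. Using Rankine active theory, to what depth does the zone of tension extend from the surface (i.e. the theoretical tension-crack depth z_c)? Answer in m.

K_a = tan²(45° − 30.3°/2) = 0.3293; √K_a = 0.5739.
The active pressure is zero where K_a γ z = 2c√K_a, so z_c = 2c/(γ√K_a) = 2×26.8/(16.0×0.5739) = 5.838 m.

5.84 m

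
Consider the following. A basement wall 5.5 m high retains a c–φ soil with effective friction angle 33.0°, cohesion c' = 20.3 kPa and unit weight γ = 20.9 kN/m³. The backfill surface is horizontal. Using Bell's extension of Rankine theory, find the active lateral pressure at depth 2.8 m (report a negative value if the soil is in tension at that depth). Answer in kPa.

-4.79 kPa

K_a = (1 − sin φ)/(1 + sin φ) = 0.2948.
σ_a = K_a γ z − 2c√K_a = 0.2948×20.9×2.8 − 2×20.3×0.5430 = -4.792 kPa.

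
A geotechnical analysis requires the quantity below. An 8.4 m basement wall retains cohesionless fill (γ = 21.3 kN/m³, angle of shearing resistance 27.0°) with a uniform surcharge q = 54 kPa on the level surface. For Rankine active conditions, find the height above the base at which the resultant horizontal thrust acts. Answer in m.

3.33 m

K_a = 0.3755.
Triangular part P₁ = ½K_aγH² = 282.2 at H/3 = 2.800 m; rectangular part P₂ = K_a q H = 170.3 at H/2 = 4.200 m.
ȳ = (P₁·2.800 + P₂·4.200)/(P₁+P₂) = 3.327 m.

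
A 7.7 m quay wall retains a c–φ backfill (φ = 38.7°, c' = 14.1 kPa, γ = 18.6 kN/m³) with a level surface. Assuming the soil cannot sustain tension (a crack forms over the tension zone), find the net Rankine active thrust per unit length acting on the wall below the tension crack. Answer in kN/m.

44.3 kN/m

K_a = 0.2306; √K_a = 0.4802.
Tension-crack depth z_c = 2c/(γ√K_a) = 2×14.1/(18.6×0.4802) = 3.157 m.
σ_a at base = K_a γ H − 2c√K_a = 0.2306×18.6×7.7 − 2×14.1×0.4802 = 19.48 kPa.
P_a = ½ × 19.48 × (H − z_c) = 0.5×19.48×4.543 = 44.25 kN/m.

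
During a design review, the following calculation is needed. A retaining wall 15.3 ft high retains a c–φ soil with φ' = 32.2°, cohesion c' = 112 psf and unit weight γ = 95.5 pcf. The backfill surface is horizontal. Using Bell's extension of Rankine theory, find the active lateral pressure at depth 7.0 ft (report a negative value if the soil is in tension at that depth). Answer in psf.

K_a = (1 − sin φ)/(1 + sin φ) = 0.3047.
σ_a = K_a γ z − 2c√K_a = 0.3047×95.5×7.0 − 2×112×0.5520 = 80.06 psf.

80.1 psf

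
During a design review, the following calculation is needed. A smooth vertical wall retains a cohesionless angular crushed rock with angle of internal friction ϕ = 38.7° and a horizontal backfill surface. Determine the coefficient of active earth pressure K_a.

K_a = tan²(45° − φ/2) = tan²(25.65°) = 0.2306.

0.231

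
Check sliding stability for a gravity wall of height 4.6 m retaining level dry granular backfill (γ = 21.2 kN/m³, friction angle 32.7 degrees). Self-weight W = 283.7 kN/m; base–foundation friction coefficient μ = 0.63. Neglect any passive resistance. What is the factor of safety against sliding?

2.67

K_a = tan²(45° − 32.7°/2) = 0.2985.
P_a = ½K_aγH² = 0.5×0.2985×21.2×4.6² = 66.95 kN/m, acting at H/3 = 1.533 m above the base.
FS_sliding = μW / P_a = 0.63×283.7 / 66.95 = 2.670.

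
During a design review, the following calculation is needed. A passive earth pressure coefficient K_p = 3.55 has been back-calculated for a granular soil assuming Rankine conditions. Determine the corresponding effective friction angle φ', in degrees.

K_p = (1+sin φ)/(1−sin φ) ⇒ sin φ = (K_p − 1)/(K_p + 1) = 0.5604.
φ = arcsin(0.5604) = 34.09°.

34.1°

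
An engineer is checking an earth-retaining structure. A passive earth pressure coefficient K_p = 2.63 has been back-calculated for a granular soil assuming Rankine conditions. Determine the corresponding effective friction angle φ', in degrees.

26.7°

K_p = (1+sin φ)/(1−sin φ) ⇒ sin φ = (K_p − 1)/(K_p + 1) = 0.4490.
φ = arcsin(0.4490) = 26.68°.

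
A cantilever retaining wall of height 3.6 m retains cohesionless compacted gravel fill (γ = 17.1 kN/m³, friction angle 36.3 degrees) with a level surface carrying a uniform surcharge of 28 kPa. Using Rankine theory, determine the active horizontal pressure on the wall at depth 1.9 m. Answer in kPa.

K_a = (1 − sin φ)/(1 + sin φ) = 0.2563.
σ_v = γz + q = 17.1 × 1.9 + 28 = 60.49 kPa.
σ_h = K_a σ_v = 0.2563 × 60.49 = 15.50 kPa.

15.5 kPa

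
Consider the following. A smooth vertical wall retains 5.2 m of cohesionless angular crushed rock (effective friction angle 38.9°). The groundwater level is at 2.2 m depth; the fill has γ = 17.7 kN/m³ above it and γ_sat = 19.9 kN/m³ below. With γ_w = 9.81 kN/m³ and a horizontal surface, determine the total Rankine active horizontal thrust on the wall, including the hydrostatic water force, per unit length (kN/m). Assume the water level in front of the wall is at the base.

91.0 kN/m

K_a = tan²(45° − φ/2) = 0.2285.
γ' = 19.9 − 9.81 = 10.09 kN/m³. Depth below WT = 3.0 m.
σ'_h at WT = K_a γ d_w = 8.899 kPa; at base = 8.899 + K_a γ' × 3.0 = 15.82 kPa.
P₁ (0–2.2 m) = ½×8.899×2.2 = 9.789. P₂ (2.2–5.2 m) = ½(8.899+15.82)×3.0 = 37.07.
P_w = ½ γ_w h₂² = 0.5×9.81×3.0² = 44.14. Total = 9.789+37.07+44.14 = 91.01 kN/m.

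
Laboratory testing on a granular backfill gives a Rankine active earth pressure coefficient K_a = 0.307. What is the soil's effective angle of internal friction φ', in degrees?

32.0°

K_a = tan²(45° − φ/2) ⇒ 45° − φ/2 = arctan(√0.307) = 28.99°.
φ = 2(45° − 28.99°) = 32.02°.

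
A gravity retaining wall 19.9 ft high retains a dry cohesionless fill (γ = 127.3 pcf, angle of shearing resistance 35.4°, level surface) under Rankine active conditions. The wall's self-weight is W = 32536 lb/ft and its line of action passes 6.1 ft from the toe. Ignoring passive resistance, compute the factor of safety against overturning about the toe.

4.46

K_a = tan²(45° − 35.4°/2) = 0.2664.
P_a = ½K_aγH² = 0.5×0.2664×127.3×19.9² = 6715 lb/ft, acting at H/3 = 6.633 ft above the base.
Overturning moment M_o = P_a × H/3 = 6715 × 6.633 = 44540.
Resisting moment M_r = W × 6.1 = 32536 × 6.1 = 198500.
FS_overturning = M_r/M_o = 198500/44540 = 4.456.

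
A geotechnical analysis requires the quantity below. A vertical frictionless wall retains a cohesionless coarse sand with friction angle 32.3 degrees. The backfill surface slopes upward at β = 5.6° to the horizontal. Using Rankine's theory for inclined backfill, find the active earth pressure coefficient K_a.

K_a = cos β · (cos β − √(cos²β − cos²φ)) / (cos β + √(cos²β − cos²φ)).
cos β = 0.9952, cos φ = 0.8453, √(cos²β − cos²φ) = 0.5254.
K_a = 0.9952 × (0.9952 − 0.5254)/(0.9952 + 0.5254) = 0.3075.

0.308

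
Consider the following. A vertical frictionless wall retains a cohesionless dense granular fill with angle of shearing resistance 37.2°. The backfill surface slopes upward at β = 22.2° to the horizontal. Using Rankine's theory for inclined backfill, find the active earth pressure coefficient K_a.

0.301

K_a = cos β · (cos β − √(cos²β − cos²φ)) / (cos β + √(cos²β − cos²φ)).
cos β = 0.9259, cos φ = 0.7965, √(cos²β − cos²φ) = 0.4720.
K_a = 0.9259 × (0.9259 − 0.4720)/(0.9259 + 0.4720) = 0.3006.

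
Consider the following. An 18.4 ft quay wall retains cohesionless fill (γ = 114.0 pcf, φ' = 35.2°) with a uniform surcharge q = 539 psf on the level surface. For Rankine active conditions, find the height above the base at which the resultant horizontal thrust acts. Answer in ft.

7.17 ft

K_a = 0.2687.
Triangular part P₁ = ½K_aγH² = 5185 at H/3 = 6.133 ft; rectangular part P₂ = K_a q H = 2665 at H/2 = 9.200 ft.
ȳ = (P₁·6.133 + P₂·9.200)/(P₁+P₂) = 7.174 ft.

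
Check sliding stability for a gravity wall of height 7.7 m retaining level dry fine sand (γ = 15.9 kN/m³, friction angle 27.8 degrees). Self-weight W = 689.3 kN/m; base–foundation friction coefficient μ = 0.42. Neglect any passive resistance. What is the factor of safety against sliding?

K_a = tan²(45° − 27.8°/2) = 0.3639.
P_a = ½K_aγH² = 0.5×0.3639×15.9×7.7² = 171.5 kN/m, acting at H/3 = 2.567 m above the base.
FS_sliding = μW / P_a = 0.42×689.3 / 171.5 = 1.688.

1.69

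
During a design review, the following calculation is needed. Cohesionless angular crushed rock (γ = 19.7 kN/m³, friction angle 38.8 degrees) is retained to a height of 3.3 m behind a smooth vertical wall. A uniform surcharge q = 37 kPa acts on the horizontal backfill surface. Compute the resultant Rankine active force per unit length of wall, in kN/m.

52.7 kN/m

K_a = tan²(45° − φ/2) = 0.2296.
Soil triangle: ½ K_a γ H² = 0.5×0.2296×19.7×3.3² = 24.62 kN/m.
Surcharge rectangle: K_a q H = 0.2296×37×3.3 = 28.03 kN/m.
Total = 24.62 + 28.03 = 52.65 kN/m.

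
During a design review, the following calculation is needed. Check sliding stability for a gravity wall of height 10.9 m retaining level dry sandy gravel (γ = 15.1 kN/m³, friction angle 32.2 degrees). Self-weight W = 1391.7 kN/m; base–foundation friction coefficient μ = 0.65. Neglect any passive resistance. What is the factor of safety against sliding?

K_a = tan²(45° − 32.2°/2) = 0.3047.
P_a = ½K_aγH² = 0.5×0.3047×15.1×10.9² = 273.4 kN/m, acting at H/3 = 3.633 m above the base.
FS_sliding = μW / P_a = 0.65×1391.7 / 273.4 = 3.309.

3.31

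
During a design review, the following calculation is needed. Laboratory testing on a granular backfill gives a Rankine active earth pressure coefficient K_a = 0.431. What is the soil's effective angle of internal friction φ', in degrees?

K_a = tan²(45° − φ/2) ⇒ 45° − φ/2 = arctan(√0.431) = 33.29°.
φ = 2(45° − 33.29°) = 23.43°.

23.4°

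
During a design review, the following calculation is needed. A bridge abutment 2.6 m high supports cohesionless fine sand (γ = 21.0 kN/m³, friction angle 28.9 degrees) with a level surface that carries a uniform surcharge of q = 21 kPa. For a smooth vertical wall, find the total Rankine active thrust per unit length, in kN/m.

43.7 kN/m

K_a = tan²(45° − φ/2) = 0.3484.
Soil triangle: ½ K_a γ H² = 0.5×0.3484×21.0×2.6² = 24.73 kN/m.
Surcharge rectangle: K_a q H = 0.3484×21×2.6 = 19.02 kN/m.
Total = 24.73 + 19.02 = 43.75 kN/m.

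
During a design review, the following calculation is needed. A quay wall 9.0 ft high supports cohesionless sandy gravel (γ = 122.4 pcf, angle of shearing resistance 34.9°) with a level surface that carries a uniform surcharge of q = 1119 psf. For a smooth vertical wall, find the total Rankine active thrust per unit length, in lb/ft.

4090 lb/ft

K_a = tan²(45° − φ/2) = 0.2721.
Soil triangle: ½ K_a γ H² = 0.5×0.2721×122.4×9.0² = 1349 lb/ft.
Surcharge rectangle: K_a q H = 0.2721×1119×9.0 = 2741 lb/ft.
Total = 1349 + 2741 = 4090 lb/ft.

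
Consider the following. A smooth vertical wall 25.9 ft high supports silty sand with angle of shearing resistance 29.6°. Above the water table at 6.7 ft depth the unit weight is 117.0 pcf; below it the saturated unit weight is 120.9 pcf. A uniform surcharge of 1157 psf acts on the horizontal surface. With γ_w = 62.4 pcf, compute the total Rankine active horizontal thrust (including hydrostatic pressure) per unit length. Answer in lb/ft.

K_a = tan²(45° − φ/2) = 0.3387.
γ' = 120.9 − 62.4 = 58.50 pcf. h₂ = H − d_w = 19.2 ft.
σ'_h: at surface K_a·q = 391.9; at WT K_a(q+γd_w) = 657.5; at base K_a(q+γd_w+γ'h₂) = 1038 psf.
P₁ = ½(391.9+657.5)×6.7 = 3515; P₂ = ½(657.5+1038)×19.2 = 16280; P_w = ½γ_w h₂² = 11500.
Total = 3515+16280+11500 = 31290 lb/ft.

31300 lb/ft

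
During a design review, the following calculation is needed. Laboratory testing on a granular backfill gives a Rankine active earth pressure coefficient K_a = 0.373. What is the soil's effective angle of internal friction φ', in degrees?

K_a = tan²(45° − φ/2) ⇒ 45° − φ/2 = arctan(√0.373) = 31.41°.
φ = 2(45° − 31.41°) = 27.17°.

27.2°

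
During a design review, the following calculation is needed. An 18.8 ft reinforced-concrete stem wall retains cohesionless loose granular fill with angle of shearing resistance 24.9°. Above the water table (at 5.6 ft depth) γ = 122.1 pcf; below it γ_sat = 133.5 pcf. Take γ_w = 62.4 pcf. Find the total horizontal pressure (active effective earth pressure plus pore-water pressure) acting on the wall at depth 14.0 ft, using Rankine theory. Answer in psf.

K_a = (1 − sin φ)/(1 + sin φ) = 0.4074.
γ' = 133.5 − 62.4 = 71.10 pcf.
Effective vertical stress at 14.0 ft: σ'_v = 122.1×5.6 + 71.10×8.40 = 1281 psf.
σ'_h = K_a σ'_v = 0.4074 × 1281 = 521.9 psf; u = γ_w × 8.40 = 524.2 psf.
Total σ_h = 521.9 + 524.2 = 1046 psf.

1050 psf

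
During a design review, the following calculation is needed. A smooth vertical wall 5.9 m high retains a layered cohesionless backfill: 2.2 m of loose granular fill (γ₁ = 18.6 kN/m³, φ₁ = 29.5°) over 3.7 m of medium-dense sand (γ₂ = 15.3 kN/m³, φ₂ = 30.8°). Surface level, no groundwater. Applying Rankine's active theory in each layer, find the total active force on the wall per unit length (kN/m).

K_a1 = tan²(45°−29.5°/2) = 0.3401; K_a2 = tan²(45°−30.8°/2) = 0.3227.
Layer 1: σ at base = K_a1 γ₁ h₁ = 13.92 kPa; P₁ = ½×13.92×2.2 = 15.31.
Layer 2: σ_v at top = γ₁h₁ = 40.92; σ_h top = K_a2×40.92 = 13.21; σ_h base = K_a2×(40.92+15.3×3.7) = 31.47.
P₂ = ½(13.21+31.47)×3.7 = 82.66. Total P_a = 15.31+82.66 = 97.97 kN/m.

98.0 kN/m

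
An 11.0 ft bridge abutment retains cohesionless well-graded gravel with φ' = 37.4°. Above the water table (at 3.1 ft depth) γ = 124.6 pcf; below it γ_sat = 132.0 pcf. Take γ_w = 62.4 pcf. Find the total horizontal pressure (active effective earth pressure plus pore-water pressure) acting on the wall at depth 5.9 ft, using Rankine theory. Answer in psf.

K_a = (1 − sin φ)/(1 + sin φ) = 0.2443.
γ' = 132.0 − 62.4 = 69.60 pcf.
Effective vertical stress at 5.9 ft: σ'_v = 124.6×3.1 + 69.60×2.80 = 581.1 psf.
σ'_h = K_a σ'_v = 0.2443 × 581.1 = 142.0 psf; u = γ_w × 2.80 = 174.7 psf.
Total σ_h = 142.0 + 174.7 = 316.7 psf.

317 psf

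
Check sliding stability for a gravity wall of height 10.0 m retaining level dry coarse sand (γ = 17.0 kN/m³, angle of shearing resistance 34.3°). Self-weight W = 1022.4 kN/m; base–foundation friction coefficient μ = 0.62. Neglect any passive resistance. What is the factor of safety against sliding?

K_a = tan²(45° − 34.3°/2) = 0.2792.
P_a = ½K_aγH² = 0.5×0.2792×17.0×10.0² = 237.3 kN/m, acting at H/3 = 3.333 m above the base.
FS_sliding = μW / P_a = 0.62×1022.4 / 237.3 = 2.671.

2.67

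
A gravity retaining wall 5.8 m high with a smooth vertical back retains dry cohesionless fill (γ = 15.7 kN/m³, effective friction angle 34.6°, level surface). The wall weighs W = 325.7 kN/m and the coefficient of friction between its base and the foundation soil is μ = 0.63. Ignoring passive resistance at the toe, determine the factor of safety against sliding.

K_a = tan²(45° − 34.6°/2) = 0.2756.
P_a = ½K_aγH² = 0.5×0.2756×15.7×5.8² = 72.79 kN/m, acting at H/3 = 1.933 m above the base.
FS_sliding = μW / P_a = 0.63×325.7 / 72.79 = 2.819.

2.82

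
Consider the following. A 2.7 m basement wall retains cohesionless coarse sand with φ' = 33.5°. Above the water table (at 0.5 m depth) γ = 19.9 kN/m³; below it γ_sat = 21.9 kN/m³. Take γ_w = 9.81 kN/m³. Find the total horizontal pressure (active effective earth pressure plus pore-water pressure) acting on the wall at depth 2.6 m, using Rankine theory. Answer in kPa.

30.8 kPa

K_a = (1 − sin φ)/(1 + sin φ) = 0.2887.
γ' = 21.9 − 9.81 = 12.09 kN/m³.
Effective vertical stress at 2.6 m: σ'_v = 19.9×0.5 + 12.09×2.10 = 35.34 kPa.
σ'_h = K_a σ'_v = 0.2887 × 35.34 = 10.20 kPa; u = γ_w × 2.10 = 20.60 kPa.
Total σ_h = 10.20 + 20.60 = 30.80 kPa.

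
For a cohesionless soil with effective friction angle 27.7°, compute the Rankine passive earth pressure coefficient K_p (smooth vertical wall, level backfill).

K_p = (1 + sin φ)/(1 − sin φ) = tan²(45° + 27.7°/2) = 2.737.

2.74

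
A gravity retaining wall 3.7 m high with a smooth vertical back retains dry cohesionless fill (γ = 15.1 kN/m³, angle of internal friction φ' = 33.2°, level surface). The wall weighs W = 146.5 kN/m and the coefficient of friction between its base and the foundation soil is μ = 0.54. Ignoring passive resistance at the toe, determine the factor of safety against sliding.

2.62

K_a = tan²(45° − 33.2°/2) = 0.2924.
P_a = ½K_aγH² = 0.5×0.2924×15.1×3.7² = 30.22 kN/m, acting at H/3 = 1.233 m above the base.
FS_sliding = μW / P_a = 0.54×146.5 / 30.22 = 2.618.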